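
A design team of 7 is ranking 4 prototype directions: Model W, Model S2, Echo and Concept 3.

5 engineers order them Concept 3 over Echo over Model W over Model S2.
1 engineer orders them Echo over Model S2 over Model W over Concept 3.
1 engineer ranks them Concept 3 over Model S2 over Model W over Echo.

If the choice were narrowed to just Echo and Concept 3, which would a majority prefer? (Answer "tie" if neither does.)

Ballots ranking Echo above Concept 3: 1.
Ballots ranking Concept 3 above Echo: 7 − 1 = 6.
Concept 3 wins the head-to-head 6–1.

Concept 3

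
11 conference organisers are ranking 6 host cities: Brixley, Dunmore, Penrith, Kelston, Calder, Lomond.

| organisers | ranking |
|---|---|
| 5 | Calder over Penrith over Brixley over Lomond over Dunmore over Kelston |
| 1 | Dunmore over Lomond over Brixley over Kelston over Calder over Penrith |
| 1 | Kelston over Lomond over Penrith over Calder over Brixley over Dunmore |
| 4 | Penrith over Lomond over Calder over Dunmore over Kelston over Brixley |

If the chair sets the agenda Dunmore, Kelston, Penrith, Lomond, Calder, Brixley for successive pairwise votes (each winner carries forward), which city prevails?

Calder

Round 1: Dunmore vs Kelston — 10–1, Dunmore advances.
Round 2: Dunmore vs Penrith — 1–10, Penrith advances.
Round 3: Penrith vs Lomond — 9–2, Penrith advances.
Round 4: Penrith vs Calder — 5–6, Calder advances.
Round 5: Calder vs Brixley — 10–1, Calder advances.
The agenda winner is Calder.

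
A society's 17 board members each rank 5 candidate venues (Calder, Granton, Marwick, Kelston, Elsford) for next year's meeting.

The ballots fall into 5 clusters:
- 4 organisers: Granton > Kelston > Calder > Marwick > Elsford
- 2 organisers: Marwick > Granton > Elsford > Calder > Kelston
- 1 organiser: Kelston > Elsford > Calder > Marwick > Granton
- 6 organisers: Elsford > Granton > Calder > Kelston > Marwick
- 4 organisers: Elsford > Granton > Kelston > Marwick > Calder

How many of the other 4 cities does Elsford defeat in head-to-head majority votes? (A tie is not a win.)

4

Elsford against each rival (17 organisers):
Elsford vs Calder: Elsford is ranked higher on 2+1+6+4 = 13 ballots, Calder on 4. Elsford wins 13–4.
Elsford vs Granton: Elsford, 11–6.
Elsford vs Marwick: Elsford wins 11–6.
Elsford–Kelston: Elsford 12–5.
Elsford beats Calder, Granton, Marwick, Kelston — 4 pairwise wins.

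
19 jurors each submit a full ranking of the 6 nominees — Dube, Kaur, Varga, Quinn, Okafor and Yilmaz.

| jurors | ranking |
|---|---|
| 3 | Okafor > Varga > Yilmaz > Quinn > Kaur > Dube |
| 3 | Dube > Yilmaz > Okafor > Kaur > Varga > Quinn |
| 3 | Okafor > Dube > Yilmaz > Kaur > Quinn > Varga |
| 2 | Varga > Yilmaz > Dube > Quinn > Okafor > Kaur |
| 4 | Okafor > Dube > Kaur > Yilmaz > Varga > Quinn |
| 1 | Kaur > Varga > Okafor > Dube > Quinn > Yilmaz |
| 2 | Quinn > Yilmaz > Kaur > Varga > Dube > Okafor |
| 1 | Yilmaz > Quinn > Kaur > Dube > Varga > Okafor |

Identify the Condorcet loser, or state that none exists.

Quinn

Head-to-head results (19 jurors):
Dube vs Kaur: Dube preferred on 3+3+2+4 = 12 ballots; Dube wins 12–7.
Dube vs Varga: Dube, 11–8.
Dube vs Quinn: Dube wins 13–6.
Dube vs Okafor: Dube is ranked higher on 3+2+2+1 = 8 ballots, Okafor on 11. Okafor wins 11–8.
Dube vs Yilmaz: Dube wins 11–8.
Kaur vs Varga: Kaur, 14–5.
Kaur vs Quinn: Kaur preferred on 3+3+4+1 = 11 ballots; Kaur wins 11–8.
Kaur vs Okafor: Okafor wins 15–4.
Kaur vs Yilmaz: 4+1 = 5 for Kaur, 14 for Yilmaz — Yilmaz by 14–5.
Varga vs Quinn: Varga, 13–6.
Varga vs Okafor: Okafor, 13–6.
Varga vs Yilmaz: Varga preferred on 3+2+1 = 6 ballots; Yilmaz wins 13–6.
Quinn vs Okafor: Okafor wins 14–5.
Quinn vs Yilmaz: Quinn is ranked higher on 1+2 = 3 ballots, Yilmaz on 16. Yilmaz wins 16–3.
Okafor vs Yilmaz: Okafor is ranked higher on 3+3+4+1 = 11 ballots, Yilmaz on 8. Okafor wins 11–8.
Quinn loses to every other nominee — it is the Condorcet loser.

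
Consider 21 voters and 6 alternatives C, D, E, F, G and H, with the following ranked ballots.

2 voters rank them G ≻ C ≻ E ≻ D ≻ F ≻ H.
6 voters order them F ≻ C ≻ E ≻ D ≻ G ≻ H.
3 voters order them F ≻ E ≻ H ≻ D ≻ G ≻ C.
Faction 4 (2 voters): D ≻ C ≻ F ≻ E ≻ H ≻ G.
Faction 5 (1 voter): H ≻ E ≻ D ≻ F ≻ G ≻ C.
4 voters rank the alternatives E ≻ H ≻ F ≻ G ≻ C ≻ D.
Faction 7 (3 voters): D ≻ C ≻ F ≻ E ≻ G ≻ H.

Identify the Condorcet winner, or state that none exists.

F

Pairwise majorities:
C vs D: C, 12–9.
C vs E: C, 13–8.
C–F: F 14–7.
C–G: C 11–10.
C vs H: C, 13–8.
D–E: E 16–5.
D vs F: F wins 13–8.
D vs G: D wins 15–6.
D–H: D 13–8.
E vs F: F, 14–7.
E–G: E 19–2.
E vs H: E, 20–1.
F vs G: F, 19–2.
F vs H: F wins 16–5.
G vs H: G wins 11–10.
Only F has no losses; F is the Condorcet winner.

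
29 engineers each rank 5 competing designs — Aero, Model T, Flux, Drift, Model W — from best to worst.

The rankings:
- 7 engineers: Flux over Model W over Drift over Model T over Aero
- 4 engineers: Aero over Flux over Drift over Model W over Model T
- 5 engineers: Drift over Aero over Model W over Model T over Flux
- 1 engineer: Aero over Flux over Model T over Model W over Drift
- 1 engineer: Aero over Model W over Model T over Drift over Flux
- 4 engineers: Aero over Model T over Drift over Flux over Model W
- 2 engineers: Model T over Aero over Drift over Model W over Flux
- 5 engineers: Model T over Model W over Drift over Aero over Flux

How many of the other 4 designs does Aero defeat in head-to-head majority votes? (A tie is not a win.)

3

Aero against each rival (29 engineers):
Aero vs Model T: Aero preferred on 4+5+1+1+4 = 15 ballots; Aero wins 15–14.
Aero vs Flux: Aero is ranked higher on 22 ballots, Flux on 7. Aero wins 22–7.
Aero–Drift: Drift 17–12.
Aero vs Model W: Aero is ranked higher on 4+5+1+1+4+2 = 17 ballots, Model W on 12. Aero wins 17–12.
Aero beats Model T, Flux, Model W; loses to Drift — 3 pairwise wins.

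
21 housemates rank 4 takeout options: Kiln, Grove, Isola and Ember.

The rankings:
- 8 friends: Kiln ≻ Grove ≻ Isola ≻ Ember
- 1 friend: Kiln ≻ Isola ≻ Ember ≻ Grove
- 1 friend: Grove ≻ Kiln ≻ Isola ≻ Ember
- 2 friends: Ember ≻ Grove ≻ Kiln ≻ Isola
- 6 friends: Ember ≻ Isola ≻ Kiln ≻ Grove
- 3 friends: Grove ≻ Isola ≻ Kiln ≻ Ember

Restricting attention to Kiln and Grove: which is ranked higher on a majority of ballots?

Ballots ranking Kiln above Grove: 8 + 1 + 6 = 15.
Ballots ranking Grove above Kiln: 21 − 15 = 6.
Kiln wins the head-to-head 15–6.

Kiln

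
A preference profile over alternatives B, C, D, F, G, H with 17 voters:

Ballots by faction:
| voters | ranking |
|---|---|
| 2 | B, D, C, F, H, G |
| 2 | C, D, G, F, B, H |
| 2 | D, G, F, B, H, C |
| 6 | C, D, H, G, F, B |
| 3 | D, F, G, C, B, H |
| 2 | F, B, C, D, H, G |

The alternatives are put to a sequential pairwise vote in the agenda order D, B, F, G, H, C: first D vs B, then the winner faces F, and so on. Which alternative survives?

C

Round 1: D vs B — 13–4, D advances.
Round 2: D vs F — 15–2, D advances.
Round 3: D vs G — 17–0, D advances.
Round 4: D vs H — 17–0, D advances.
Round 5: D vs C — 7–10, C advances.
The agenda winner is C.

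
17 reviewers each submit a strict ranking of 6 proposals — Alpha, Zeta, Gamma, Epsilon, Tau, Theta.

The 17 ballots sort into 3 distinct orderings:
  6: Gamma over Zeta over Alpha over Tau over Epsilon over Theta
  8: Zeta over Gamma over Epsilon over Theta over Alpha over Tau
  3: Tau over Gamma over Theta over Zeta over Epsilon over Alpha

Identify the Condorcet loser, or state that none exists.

none

Head-to-head results (17 reviewers):
Alpha vs Zeta: 0 to 17, Zeta.
Alpha vs Gamma: 0 for Alpha, 17 for Gamma — Gamma by 17–0.
Alpha vs Epsilon: 6 for Alpha, 11 for Epsilon — Epsilon by 11–6.
Alpha vs Tau: Alpha, 14–3.
Alpha vs Theta: Alpha preferred on 6 ballots; Theta wins 11–6.
Zeta vs Gamma: Zeta is ranked higher on 8 ballots, Gamma on 9. Gamma wins 9–8.
Zeta–Epsilon: Zeta 17–0.
Zeta vs Tau: Zeta, 14–3.
Zeta–Theta: Zeta 14–3.
Gamma vs Epsilon: Gamma, 17–0.
Gamma vs Tau: Gamma, 14–3.
Gamma vs Theta: Gamma, 17–0.
Epsilon vs Tau: Epsilon preferred on 8 ballots; Tau wins 9–8.
Epsilon vs Theta: Epsilon preferred on 6+8 = 14 ballots; Epsilon wins 14–3.
Tau vs Theta: 9 to 8, Tau.
Every project wins at least one matchup (Alpha beats Tau; Zeta beats Alpha; Gamma beats Alpha; Epsilon beats Alpha; Tau beats Epsilon; Theta beats Alpha), so there is no Condorcet loser.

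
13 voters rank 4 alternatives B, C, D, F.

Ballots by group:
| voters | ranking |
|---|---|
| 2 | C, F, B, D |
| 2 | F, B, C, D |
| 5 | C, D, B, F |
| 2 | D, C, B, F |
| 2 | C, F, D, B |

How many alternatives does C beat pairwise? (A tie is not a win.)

3

C against each rival (13 voters):
C vs B: C, 11–2.
C vs D: C preferred on 2+2+5+2 = 11 ballots; C wins 11–2.
C vs F: 11 to 2, C.
C beats B, D, F — 3 pairwise wins.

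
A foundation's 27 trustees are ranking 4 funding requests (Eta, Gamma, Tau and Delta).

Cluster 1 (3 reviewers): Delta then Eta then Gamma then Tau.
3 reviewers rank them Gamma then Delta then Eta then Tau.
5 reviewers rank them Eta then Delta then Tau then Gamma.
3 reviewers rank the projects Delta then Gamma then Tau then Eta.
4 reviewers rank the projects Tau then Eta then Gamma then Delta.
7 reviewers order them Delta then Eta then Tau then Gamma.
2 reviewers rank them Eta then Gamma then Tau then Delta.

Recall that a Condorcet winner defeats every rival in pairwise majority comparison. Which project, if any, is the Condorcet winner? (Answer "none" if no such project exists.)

Delta

Head-to-head results (27 reviewers):
Eta vs Gamma: Eta, 21–6.
Eta vs Tau: Eta preferred on 3+3+5+7+2 = 20 ballots; Eta wins 20–7.
Eta–Delta: Delta 16–11.
Gamma vs Tau: Gamma is ranked higher on 3+3+3+2 = 11 ballots, Tau on 16. Tau wins 16–11.
Gamma vs Delta: Delta, 18–9.
Tau–Delta: Delta 21–6.
Delta beats each of Eta, Gamma, Tau — Delta is the Condorcet winner.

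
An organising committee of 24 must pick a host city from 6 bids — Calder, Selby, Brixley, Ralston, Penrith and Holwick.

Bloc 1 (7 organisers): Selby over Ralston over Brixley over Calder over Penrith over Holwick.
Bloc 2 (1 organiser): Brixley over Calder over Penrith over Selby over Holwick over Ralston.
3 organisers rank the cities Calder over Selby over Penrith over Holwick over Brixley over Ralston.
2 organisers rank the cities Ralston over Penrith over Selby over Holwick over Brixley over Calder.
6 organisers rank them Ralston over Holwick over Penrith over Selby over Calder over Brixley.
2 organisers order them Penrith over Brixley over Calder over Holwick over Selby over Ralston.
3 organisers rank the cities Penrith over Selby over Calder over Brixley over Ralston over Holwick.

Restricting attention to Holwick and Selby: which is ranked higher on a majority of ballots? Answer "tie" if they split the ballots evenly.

Selby

Ballots ranking Holwick above Selby: 6 + 2 = 8.
Ballots ranking Selby above Holwick: 24 − 8 = 16.
Selby wins the head-to-head 16–8.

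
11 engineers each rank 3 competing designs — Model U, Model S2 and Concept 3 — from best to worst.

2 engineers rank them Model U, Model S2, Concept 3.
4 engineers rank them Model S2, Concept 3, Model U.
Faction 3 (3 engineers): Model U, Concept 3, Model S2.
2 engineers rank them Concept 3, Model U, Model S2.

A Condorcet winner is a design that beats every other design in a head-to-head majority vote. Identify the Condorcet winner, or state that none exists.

none

Pairwise majorities:
Model U vs Model S2: Model U preferred on 2+3+2 = 7 ballots; Model U wins 7–4.
Model U vs Concept 3: Model U preferred on 2+3 = 5 ballots; Concept 3 wins 6–5.
Model S2 vs Concept 3: 2+4 = 6 for Model S2, 5 for Concept 3 — Model S2 by 6–5.
No design is unbeaten: Model U loses to Concept 3; Model S2 loses to Model U; Concept 3 loses to Model S2. In particular Model U > Model S2 > Concept 3 > Model U is a majority cycle — no Condorcet winner exists.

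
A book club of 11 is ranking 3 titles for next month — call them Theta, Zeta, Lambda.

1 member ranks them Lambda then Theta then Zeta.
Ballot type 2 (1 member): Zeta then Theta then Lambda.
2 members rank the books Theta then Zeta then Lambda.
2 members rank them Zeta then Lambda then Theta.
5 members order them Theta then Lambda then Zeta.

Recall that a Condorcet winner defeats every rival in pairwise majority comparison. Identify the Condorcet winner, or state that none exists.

Theta

Pairwise majorities:
Theta vs Zeta: Theta wins 8–3.
Theta vs Lambda: Theta wins 8–3.
Zeta vs Lambda: Lambda, 6–5.
Theta wins every pairwise contest, so Theta is the Condorcet winner.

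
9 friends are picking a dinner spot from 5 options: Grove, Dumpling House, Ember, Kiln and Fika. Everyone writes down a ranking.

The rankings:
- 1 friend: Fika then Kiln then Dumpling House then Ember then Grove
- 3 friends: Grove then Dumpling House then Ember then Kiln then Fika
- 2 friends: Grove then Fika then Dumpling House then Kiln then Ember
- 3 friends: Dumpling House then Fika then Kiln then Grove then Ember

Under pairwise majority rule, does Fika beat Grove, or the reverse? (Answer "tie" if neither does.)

Grove

Ballots ranking Fika above Grove: 1 + 3 = 4.
Ballots ranking Grove above Fika: 9 − 4 = 5.
Grove wins the head-to-head 5–4.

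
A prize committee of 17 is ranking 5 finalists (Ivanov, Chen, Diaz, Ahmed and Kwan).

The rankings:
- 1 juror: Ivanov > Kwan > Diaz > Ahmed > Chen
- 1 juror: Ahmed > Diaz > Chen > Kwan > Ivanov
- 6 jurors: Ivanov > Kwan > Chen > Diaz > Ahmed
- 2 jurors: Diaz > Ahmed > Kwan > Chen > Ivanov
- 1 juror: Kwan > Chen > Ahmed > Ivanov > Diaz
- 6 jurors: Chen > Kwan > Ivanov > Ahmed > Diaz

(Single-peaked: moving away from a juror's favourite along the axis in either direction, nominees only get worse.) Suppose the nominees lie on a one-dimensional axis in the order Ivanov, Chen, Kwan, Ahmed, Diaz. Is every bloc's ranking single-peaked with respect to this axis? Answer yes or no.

no

Axis positions: Ivanov=1, Chen=2, Kwan=3, Ahmed=4, Diaz=5.
Bloc 1: ranking walks positions 1-3-5-4-2; Kwan is ranked above Chen even though Chen lies between Kwan and the peak Ivanov on the axis — preferences dip and rise again. Not single-peaked.
Bloc 2: ranking walks positions 4-5-2-3-1; Chen is ranked above Kwan even though Kwan lies between Chen and the peak Ahmed on the axis — preferences dip and rise again. Not single-peaked.
Bloc 3: ranking walks positions 1-3-2-5-4; Kwan is ranked above Chen even though Chen lies between Kwan and the peak Ivanov on the axis — preferences dip and rise again. Not single-peaked.
Bloc 4 (peak Diaz at position 5): ranking walks positions 5-4-3-2-1, expanding outward from the peak — single-peaked.
Bloc 5 (peak Kwan at position 3): ranking walks positions 3-2-4-1-5, expanding outward from the peak — single-peaked.
Bloc 6 (peak Chen at position 2): ranking walks positions 2-3-1-4-5, expanding outward from the peak — single-peaked.
Bloc 1 violates single-peakedness, so the profile is not single-peaked on this axis.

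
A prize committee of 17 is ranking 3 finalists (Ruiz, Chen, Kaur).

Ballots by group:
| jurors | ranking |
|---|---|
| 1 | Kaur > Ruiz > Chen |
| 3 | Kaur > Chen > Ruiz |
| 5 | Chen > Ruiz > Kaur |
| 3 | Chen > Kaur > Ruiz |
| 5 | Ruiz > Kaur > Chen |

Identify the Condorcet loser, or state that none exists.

none

Head-to-head results (17 jurors):
Ruiz vs Chen: Chen wins 11–6.
Ruiz vs Kaur: Ruiz wins 10–7.
Chen–Kaur: Kaur 9–8.
Each nominee has at least one pairwise win (Ruiz beats Kaur; Chen beats Ruiz; Kaur beats Chen) — no Condorcet loser.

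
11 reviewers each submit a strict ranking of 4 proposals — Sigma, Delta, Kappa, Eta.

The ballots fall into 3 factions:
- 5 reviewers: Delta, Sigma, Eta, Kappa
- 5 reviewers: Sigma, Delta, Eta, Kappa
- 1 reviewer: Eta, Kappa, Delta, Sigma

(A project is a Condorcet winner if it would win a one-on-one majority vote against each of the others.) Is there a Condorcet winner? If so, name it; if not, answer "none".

Delta

Head-to-head results (11 reviewers):
Sigma vs Delta: Delta wins 6–5.
Sigma vs Kappa: Sigma is ranked higher on 5+5 = 10 ballots, Kappa on 1. Sigma wins 10–1.
Sigma vs Eta: Sigma is ranked higher on 5+5 = 10 ballots, Eta on 1. Sigma wins 10–1.
Delta vs Kappa: Delta is ranked higher on 5+5 = 10 ballots, Kappa on 1. Delta wins 10–1.
Delta vs Eta: Delta is ranked higher on 5+5 = 10 ballots, Eta on 1. Delta wins 10–1.
Kappa–Eta: Eta 11–0.
Delta beats each of Sigma, Kappa, Eta — Delta is the Condorcet winner.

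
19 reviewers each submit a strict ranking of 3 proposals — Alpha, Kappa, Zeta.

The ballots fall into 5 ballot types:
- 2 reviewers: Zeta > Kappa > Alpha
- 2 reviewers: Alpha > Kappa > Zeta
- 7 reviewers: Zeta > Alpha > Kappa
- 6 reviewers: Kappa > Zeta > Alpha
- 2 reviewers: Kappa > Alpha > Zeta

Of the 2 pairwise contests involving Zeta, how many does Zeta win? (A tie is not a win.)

Zeta against each rival (19 reviewers):
Zeta vs Alpha: Zeta preferred on 2+7+6 = 15 ballots; Zeta wins 15–4.
Zeta vs Kappa: 9 to 10, Kappa.
Zeta beats Alpha; loses to Kappa — 1 pairwise win.

1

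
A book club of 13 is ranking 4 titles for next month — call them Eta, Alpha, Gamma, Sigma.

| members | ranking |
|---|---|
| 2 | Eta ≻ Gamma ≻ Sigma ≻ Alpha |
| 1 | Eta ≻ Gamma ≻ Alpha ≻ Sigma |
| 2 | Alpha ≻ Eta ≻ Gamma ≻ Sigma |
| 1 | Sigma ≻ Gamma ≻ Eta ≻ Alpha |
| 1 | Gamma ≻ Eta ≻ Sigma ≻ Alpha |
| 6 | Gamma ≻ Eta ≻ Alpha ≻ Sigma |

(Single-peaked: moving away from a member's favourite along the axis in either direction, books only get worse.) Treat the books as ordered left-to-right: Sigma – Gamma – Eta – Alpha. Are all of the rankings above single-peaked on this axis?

Axis positions: Sigma=1, Gamma=2, Eta=3, Alpha=4.
Group 1 (peak Eta at position 3): ranking walks positions 3-2-1-4, expanding outward from the peak — single-peaked.
Group 2 (peak Eta at position 3): ranking walks positions 3-2-4-1, expanding outward from the peak — single-peaked.
Group 3 (peak Alpha at position 4): ranking walks positions 4-3-2-1, expanding outward from the peak — single-peaked.
Group 4 (peak Sigma at position 1): ranking walks positions 1-2-3-4, expanding outward from the peak — single-peaked.
Group 5 (peak Gamma at position 2): ranking walks positions 2-3-1-4, expanding outward from the peak — single-peaked.
Group 6 (peak Gamma at position 2): ranking walks positions 2-3-4-1, expanding outward from the peak — single-peaked.
Every ranking is single-peaked on this axis.

yes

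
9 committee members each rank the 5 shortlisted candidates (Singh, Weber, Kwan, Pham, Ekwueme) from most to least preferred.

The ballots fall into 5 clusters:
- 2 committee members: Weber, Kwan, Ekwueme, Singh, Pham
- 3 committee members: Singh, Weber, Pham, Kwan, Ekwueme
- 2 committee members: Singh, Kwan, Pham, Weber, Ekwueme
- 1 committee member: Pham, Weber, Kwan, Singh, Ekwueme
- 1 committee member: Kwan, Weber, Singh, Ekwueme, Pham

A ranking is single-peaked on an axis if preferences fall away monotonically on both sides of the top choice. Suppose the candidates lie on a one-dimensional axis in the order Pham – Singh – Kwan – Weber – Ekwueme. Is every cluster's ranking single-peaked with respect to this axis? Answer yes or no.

Axis positions: Pham=1, Singh=2, Kwan=3, Weber=4, Ekwueme=5.
Cluster 1 (peak Weber at position 4): ranking walks positions 4-3-5-2-1, expanding outward from the peak — single-peaked.
Cluster 2: ranking walks positions 2-4-1-3-5; Weber is ranked above Kwan even though Kwan lies between Weber and the peak Singh on the axis — preferences dip and rise again. Not single-peaked.
Cluster 3 (peak Singh at position 2): ranking walks positions 2-3-1-4-5, expanding outward from the peak — single-peaked.
Cluster 4: ranking walks positions 1-4-3-2-5; Weber is ranked above Singh even though Singh lies between Weber and the peak Pham on the axis — preferences dip and rise again. Not single-peaked.
Cluster 5 (peak Kwan at position 3): ranking walks positions 3-4-2-5-1, expanding outward from the peak — single-peaked.
Cluster 2 violates single-peakedness, so the profile is not single-peaked on this axis.

no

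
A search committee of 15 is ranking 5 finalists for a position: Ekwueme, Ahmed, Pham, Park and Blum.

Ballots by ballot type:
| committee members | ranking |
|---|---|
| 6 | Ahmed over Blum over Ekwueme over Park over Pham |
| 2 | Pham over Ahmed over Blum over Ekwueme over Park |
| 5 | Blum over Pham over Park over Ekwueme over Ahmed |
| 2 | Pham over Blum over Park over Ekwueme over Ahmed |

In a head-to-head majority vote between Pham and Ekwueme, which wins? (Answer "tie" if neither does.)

Ballots ranking Pham above Ekwueme: 2 + 5 + 2 = 9.
Ballots ranking Ekwueme above Pham: 15 − 9 = 6.
Pham wins the head-to-head 9–6.

Pham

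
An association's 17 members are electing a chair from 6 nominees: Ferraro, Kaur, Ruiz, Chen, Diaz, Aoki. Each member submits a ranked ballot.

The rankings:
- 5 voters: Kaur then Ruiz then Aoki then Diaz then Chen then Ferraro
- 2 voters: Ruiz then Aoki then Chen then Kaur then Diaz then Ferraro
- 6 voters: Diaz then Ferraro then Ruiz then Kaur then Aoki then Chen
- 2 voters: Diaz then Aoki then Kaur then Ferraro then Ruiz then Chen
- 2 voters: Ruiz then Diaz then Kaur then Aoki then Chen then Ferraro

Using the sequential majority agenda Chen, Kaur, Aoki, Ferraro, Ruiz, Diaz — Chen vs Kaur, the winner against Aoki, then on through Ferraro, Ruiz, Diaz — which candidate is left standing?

Round 1: Chen vs Kaur — 2–15, Kaur advances.
Round 2: Kaur vs Aoki — 13–4, Kaur advances.
Round 3: Kaur vs Ferraro — 11–6, Kaur advances.
Round 4: Kaur vs Ruiz — 7–10, Ruiz advances.
Round 5: Ruiz vs Diaz — 9–8, Ruiz advances.
The agenda winner is Ruiz.

Ruiz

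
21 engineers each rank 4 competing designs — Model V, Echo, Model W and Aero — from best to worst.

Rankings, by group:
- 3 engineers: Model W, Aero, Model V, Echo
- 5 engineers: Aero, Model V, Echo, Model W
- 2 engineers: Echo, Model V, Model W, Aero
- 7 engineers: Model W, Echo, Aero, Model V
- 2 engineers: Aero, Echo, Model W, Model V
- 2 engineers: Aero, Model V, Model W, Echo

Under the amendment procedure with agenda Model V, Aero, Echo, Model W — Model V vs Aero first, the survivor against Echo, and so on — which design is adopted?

Model W

Round 1: Model V vs Aero — 2–19, Aero advances.
Round 2: Aero vs Echo — 12–9, Aero advances.
Round 3: Aero vs Model W — 9–12, Model W advances.
Model W survives the agenda.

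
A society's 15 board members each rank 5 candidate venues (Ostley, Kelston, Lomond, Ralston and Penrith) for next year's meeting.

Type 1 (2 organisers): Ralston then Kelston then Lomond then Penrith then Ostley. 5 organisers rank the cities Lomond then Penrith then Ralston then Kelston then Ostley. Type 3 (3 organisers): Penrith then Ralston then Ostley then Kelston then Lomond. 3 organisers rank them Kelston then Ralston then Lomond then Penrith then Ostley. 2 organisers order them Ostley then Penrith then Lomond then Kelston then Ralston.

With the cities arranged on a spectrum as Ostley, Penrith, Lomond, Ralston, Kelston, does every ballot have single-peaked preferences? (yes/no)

Axis positions: Ostley=1, Penrith=2, Lomond=3, Ralston=4, Kelston=5.
Type 1 (peak Ralston at position 4): ranking walks positions 4-5-3-2-1, expanding outward from the peak — single-peaked.
Type 2 (peak Lomond at position 3): ranking walks positions 3-2-4-5-1, expanding outward from the peak — single-peaked.
Type 3: ranking walks positions 2-4-1-5-3; Ralston is ranked above Lomond even though Lomond lies between Ralston and the peak Penrith on the axis — preferences dip and rise again. Not single-peaked.
Type 4 (peak Kelston at position 5): ranking walks positions 5-4-3-2-1, expanding outward from the peak — single-peaked.
Type 5: ranking walks positions 1-2-3-5-4; Kelston is ranked above Ralston even though Ralston lies between Kelston and the peak Ostley on the axis — preferences dip and rise again. Not single-peaked.
Type 3 violates single-peakedness, so the profile is not single-peaked on this axis.

no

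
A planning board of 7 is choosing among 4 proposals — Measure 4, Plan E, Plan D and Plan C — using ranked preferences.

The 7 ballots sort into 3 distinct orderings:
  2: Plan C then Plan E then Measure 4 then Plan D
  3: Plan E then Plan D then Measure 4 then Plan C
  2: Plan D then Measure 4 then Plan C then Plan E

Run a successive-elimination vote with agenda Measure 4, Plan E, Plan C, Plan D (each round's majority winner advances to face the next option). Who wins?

Plan D

Round 1: Measure 4 vs Plan E — 2–5, Plan E advances.
Round 2: Plan E vs Plan C — 3–4, Plan C advances.
Round 3: Plan C vs Plan D — 2–5, Plan D advances.
Plan D survives the agenda.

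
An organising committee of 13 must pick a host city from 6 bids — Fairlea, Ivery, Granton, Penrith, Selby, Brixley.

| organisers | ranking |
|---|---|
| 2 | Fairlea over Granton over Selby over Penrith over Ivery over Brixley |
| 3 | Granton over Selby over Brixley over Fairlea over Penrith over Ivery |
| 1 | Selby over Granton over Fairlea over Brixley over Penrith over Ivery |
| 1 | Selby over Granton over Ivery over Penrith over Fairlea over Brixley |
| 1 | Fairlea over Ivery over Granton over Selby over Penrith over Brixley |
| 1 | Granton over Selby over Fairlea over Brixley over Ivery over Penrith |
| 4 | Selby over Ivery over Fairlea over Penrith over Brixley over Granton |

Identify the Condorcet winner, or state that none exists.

Head-to-head results (13 organisers):
Fairlea–Ivery: Fairlea 8–5.
Fairlea vs Granton: Fairlea, 7–6.
Fairlea vs Penrith: Fairlea, 12–1.
Fairlea vs Selby: Selby, 10–3.
Fairlea vs Brixley: Fairlea wins 10–3.
Ivery vs Granton: Granton, 8–5.
Ivery vs Penrith: Ivery wins 7–6.
Ivery–Selby: Selby 12–1.
Ivery–Brixley: Ivery 8–5.
Granton vs Penrith: Granton, 9–4.
Granton vs Selby: Granton wins 7–6.
Granton vs Brixley: Granton wins 9–4.
Penrith–Selby: Selby 13–0.
Penrith vs Brixley: Penrith wins 8–5.
Selby vs Brixley: Selby, 13–0.
No city is unbeaten: Fairlea loses to Selby; Ivery loses to Fairlea; Granton loses to Fairlea; Penrith loses to Fairlea; Selby loses to Granton; Brixley loses to Fairlea. In particular Fairlea beats Granton beats Selby beats Fairlea is a majority cycle — no Condorcet winner exists.

none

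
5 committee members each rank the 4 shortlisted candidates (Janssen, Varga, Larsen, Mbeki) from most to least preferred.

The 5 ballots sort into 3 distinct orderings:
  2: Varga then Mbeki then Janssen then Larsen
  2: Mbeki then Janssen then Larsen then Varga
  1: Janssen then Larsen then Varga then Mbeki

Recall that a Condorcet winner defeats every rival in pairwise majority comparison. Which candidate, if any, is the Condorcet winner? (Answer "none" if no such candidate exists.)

none

Check each pair by majority over 5 ballots:
Janssen–Varga: Janssen 3–2.
Janssen vs Larsen: 2+2+1 = 5 for Janssen, 0 for Larsen — Janssen by 5–0.
Janssen vs Mbeki: Janssen is ranked higher on 1 ballot, Mbeki on 4. Mbeki wins 4–1.
Varga vs Larsen: 2 to 3, Larsen.
Varga vs Mbeki: Varga preferred on 2+1 = 3 ballots; Varga wins 3–2.
Larsen vs Mbeki: Larsen is ranked higher on 1 ballot, Mbeki on 4. Mbeki wins 4–1.
Each candidate drops at least one matchup (Janssen loses to Mbeki; Varga loses to Janssen; Larsen loses to Janssen; Mbeki loses to Varga); the cycle Janssen beats Varga beats Mbeki beats Janssen rules out a Condorcet winner.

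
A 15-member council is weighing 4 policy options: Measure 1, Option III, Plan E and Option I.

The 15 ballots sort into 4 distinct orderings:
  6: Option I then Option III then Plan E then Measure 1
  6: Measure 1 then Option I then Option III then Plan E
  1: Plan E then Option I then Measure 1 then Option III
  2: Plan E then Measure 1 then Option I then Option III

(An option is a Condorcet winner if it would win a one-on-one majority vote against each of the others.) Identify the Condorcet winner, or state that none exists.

none

Check each pair by majority over 15 ballots:
Measure 1 vs Option III: Measure 1, 9–6.
Measure 1 vs Plan E: Plan E wins 9–6.
Measure 1 vs Option I: 6+2 = 8 for Measure 1, 7 for Option I — Measure 1 by 8–7.
Option III–Plan E: Option III 12–3.
Option III vs Option I: Option I wins 15–0.
Plan E vs Option I: 1+2 = 3 for Plan E, 12 for Option I — Option I by 12–3.
No option is unbeaten: Measure 1 loses to Plan E; Option III loses to Measure 1; Plan E loses to Option III; Option I loses to Measure 1. In particular Measure 1 > Option III > Plan E > Measure 1 is a majority cycle — no Condorcet winner exists.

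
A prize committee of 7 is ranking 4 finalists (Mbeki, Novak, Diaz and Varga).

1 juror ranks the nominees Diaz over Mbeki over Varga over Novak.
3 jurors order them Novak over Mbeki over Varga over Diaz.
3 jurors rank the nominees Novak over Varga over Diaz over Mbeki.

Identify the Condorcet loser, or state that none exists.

none

Pairwise majorities:
Mbeki vs Novak: Novak, 6–1.
Mbeki vs Diaz: Mbeki is ranked higher on 3 ballots, Diaz on 4. Diaz wins 4–3.
Mbeki vs Varga: 4 to 3, Mbeki.
Novak vs Diaz: Novak, 6–1.
Novak–Varga: Novak 6–1.
Diaz vs Varga: Varga wins 6–1.
Each nominee has at least one pairwise win (Mbeki beats Varga; Novak beats Mbeki; Diaz beats Mbeki; Varga beats Diaz) — no Condorcet loser.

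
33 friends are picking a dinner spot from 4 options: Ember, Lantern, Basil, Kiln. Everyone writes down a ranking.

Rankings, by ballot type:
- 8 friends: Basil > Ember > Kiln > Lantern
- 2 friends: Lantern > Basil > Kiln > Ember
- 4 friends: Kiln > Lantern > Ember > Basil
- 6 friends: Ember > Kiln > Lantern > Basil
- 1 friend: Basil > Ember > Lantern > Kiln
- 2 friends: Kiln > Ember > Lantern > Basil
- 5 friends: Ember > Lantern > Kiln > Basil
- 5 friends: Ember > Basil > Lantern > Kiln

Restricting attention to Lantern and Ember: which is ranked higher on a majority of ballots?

Ember

Ballots ranking Lantern above Ember: 2 + 4 = 6.
Ballots ranking Ember above Lantern: 33 − 6 = 27.
Ember wins the head-to-head 27–6.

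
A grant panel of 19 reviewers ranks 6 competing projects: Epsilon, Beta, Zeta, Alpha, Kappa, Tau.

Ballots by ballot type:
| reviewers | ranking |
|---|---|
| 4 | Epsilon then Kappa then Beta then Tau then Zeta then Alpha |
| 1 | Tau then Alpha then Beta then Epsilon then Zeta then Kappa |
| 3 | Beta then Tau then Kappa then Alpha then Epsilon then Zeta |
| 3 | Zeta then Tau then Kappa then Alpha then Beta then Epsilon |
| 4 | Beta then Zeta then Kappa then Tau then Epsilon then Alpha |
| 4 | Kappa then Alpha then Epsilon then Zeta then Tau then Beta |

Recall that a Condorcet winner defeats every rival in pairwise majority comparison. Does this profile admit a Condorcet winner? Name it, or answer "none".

Check each pair by majority over 19 ballots:
Epsilon–Beta: Beta 11–8.
Epsilon–Zeta: Epsilon 12–7.
Epsilon vs Alpha: Alpha, 11–8.
Epsilon vs Kappa: Kappa, 14–5.
Epsilon vs Tau: Tau, 11–8.
Beta–Zeta: Beta 12–7.
Beta vs Alpha: Beta wins 11–8.
Beta–Kappa: Kappa 11–8.
Beta vs Tau: Beta, 11–8.
Zeta vs Alpha: Zeta wins 11–8.
Zeta vs Kappa: Kappa, 11–8.
Zeta–Tau: Zeta 11–8.
Alpha–Kappa: Kappa 18–1.
Alpha vs Tau: Tau wins 15–4.
Kappa–Tau: Kappa 12–7.
Kappa defeats every rival head-to-head and is the Condorcet winner.

Kappa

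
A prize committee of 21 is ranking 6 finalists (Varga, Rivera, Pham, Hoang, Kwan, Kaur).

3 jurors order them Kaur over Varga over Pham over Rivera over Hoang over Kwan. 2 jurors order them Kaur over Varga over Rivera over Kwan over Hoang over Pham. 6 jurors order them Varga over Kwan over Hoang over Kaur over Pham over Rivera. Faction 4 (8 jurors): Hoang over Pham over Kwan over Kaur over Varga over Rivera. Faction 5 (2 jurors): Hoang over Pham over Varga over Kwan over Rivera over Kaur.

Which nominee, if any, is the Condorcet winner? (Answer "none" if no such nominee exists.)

Head-to-head results (21 jurors):
Varga vs Rivera: Varga wins 21–0.
Varga vs Pham: Varga preferred on 3+2+6 = 11 ballots; Varga wins 11–10.
Varga vs Hoang: 11 to 10, Varga.
Varga vs Kwan: Varga is ranked higher on 3+2+6+2 = 13 ballots, Kwan on 8. Varga wins 13–8.
Varga–Kaur: Kaur 13–8.
Rivera–Pham: Pham 19–2.
Rivera–Hoang: Hoang 16–5.
Rivera–Kwan: Kwan 16–5.
Rivera vs Kaur: Rivera preferred on 2 ballots; Kaur wins 19–2.
Pham–Hoang: Hoang 18–3.
Pham vs Kwan: Pham is ranked higher on 3+8+2 = 13 ballots, Kwan on 8. Pham wins 13–8.
Pham vs Kaur: Kaur wins 11–10.
Hoang vs Kwan: Hoang, 13–8.
Hoang vs Kaur: Hoang preferred on 6+8+2 = 16 ballots; Hoang wins 16–5.
Kwan vs Kaur: Kwan is ranked higher on 6+8+2 = 16 ballots, Kaur on 5. Kwan wins 16–5.
Every nominee loses at least once (Varga loses to Kaur; Rivera loses to Varga; Pham loses to Varga; Hoang loses to Varga; Kwan loses to Varga; Kaur loses to Hoang). The majority relation contains the cycle Varga beats Hoang beats Kaur beats Varga, so there is no Condorcet winner.

none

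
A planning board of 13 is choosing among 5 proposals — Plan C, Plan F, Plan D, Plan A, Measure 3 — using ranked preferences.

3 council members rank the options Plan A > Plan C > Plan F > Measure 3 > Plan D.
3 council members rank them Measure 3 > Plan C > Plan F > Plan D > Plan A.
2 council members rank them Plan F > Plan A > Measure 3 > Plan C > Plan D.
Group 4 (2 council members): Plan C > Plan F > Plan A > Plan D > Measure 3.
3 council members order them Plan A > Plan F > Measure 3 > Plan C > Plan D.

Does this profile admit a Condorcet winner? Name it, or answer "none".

Check each pair by majority over 13 ballots:
Plan C vs Plan F: Plan C preferred on 3+3+2 = 8 ballots; Plan C wins 8–5.
Plan C vs Plan D: Plan C preferred on 3+3+2+2+3 = 13 ballots; Plan C wins 13–0.
Plan C vs Plan A: 3+2 = 5 for Plan C, 8 for Plan A — Plan A by 8–5.
Plan C vs Measure 3: Plan C preferred on 3+2 = 5 ballots; Measure 3 wins 8–5.
Plan F vs Plan D: Plan F is ranked higher on 3+3+2+2+3 = 13 ballots, Plan D on 0. Plan F wins 13–0.
Plan F vs Plan A: 3+2+2 = 7 for Plan F, 6 for Plan A — Plan F by 7–6.
Plan F vs Measure 3: 3+2+2+3 = 10 for Plan F, 3 for Measure 3 — Plan F by 10–3.
Plan D vs Plan A: Plan D preferred on 3 ballots; Plan A wins 10–3.
Plan D vs Measure 3: 2 to 11, Measure 3.
Plan A vs Measure 3: Plan A is ranked higher on 3+2+2+3 = 10 ballots, Measure 3 on 3. Plan A wins 10–3.
Every option loses at least once (Plan C loses to Plan A; Plan F loses to Plan C; Plan D loses to Plan C; Plan A loses to Plan F; Measure 3 loses to Plan F). The majority relation contains the cycle Plan C beats Plan F beats Plan A beats Plan C, so there is no Condorcet winner.

none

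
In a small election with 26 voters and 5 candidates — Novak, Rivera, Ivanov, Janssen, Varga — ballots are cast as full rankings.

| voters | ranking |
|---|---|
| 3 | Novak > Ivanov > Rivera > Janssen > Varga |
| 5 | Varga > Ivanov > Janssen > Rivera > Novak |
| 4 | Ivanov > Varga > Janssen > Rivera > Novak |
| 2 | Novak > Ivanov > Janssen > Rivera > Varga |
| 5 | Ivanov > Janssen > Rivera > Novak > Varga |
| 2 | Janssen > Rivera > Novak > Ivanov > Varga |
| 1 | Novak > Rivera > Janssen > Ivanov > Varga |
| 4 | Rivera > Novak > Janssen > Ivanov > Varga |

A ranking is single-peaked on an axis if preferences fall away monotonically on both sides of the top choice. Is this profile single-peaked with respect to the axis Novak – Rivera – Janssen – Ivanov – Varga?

Axis positions: Novak=1, Rivera=2, Janssen=3, Ivanov=4, Varga=5.
Faction 1: ranking walks positions 1-4-2-3-5; Ivanov is ranked above Rivera even though Rivera lies between Ivanov and the peak Novak on the axis — preferences dip and rise again. Not single-peaked.
Faction 2 (peak Varga at position 5): ranking walks positions 5-4-3-2-1, expanding outward from the peak — single-peaked.
Faction 3 (peak Ivanov at position 4): ranking walks positions 4-5-3-2-1, expanding outward from the peak — single-peaked.
Faction 4: ranking walks positions 1-4-3-2-5; Ivanov is ranked above Rivera even though Rivera lies between Ivanov and the peak Novak on the axis — preferences dip and rise again. Not single-peaked.
Faction 5 (peak Ivanov at position 4): ranking walks positions 4-3-2-1-5, expanding outward from the peak — single-peaked.
Faction 6 (peak Janssen at position 3): ranking walks positions 3-2-1-4-5, expanding outward from the peak — single-peaked.
Faction 7 (peak Novak at position 1): ranking walks positions 1-2-3-4-5, expanding outward from the peak — single-peaked.
Faction 8 (peak Rivera at position 2): ranking walks positions 2-1-3-4-5, expanding outward from the peak — single-peaked.
Faction 1 violates single-peakedness, so the profile is not single-peaked on this axis.

no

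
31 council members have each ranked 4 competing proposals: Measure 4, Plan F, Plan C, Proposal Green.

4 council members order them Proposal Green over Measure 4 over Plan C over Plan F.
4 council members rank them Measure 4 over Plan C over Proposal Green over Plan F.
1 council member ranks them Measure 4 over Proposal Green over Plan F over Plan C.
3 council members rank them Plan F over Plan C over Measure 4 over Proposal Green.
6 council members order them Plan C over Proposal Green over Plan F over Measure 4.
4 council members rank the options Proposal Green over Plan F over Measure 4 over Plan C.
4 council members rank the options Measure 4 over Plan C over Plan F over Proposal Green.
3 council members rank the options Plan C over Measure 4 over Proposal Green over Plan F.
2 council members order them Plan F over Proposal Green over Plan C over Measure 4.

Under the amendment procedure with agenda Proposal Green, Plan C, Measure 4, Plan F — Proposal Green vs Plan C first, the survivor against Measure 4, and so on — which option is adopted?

Round 1: Proposal Green vs Plan C — 11–20, Plan C advances.
Round 2: Plan C vs Measure 4 — 14–17, Measure 4 advances.
Round 3: Measure 4 vs Plan F — 16–15, Measure 4 advances.
The agenda winner is Measure 4.

Measure 4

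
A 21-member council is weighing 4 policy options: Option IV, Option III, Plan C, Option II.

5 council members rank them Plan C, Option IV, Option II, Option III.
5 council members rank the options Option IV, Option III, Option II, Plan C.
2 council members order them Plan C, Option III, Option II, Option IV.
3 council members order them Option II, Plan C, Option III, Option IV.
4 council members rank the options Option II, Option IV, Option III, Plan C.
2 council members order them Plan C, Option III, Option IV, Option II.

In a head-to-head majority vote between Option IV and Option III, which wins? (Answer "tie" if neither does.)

Option IV

Ballots ranking Option IV above Option III: 5 + 5 + 4 = 14.
Ballots ranking Option III above Option IV: 21 − 14 = 7.
Option IV wins the head-to-head 14–7.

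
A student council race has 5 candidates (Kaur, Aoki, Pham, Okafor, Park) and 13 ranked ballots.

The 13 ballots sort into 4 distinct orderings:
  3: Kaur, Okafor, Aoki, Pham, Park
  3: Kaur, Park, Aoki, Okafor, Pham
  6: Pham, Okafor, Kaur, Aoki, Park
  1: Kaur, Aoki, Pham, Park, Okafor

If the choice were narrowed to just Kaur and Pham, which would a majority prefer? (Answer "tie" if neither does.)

Kaur

Ballots ranking Kaur above Pham: 3 + 3 + 1 = 7.
Ballots ranking Pham above Kaur: 13 − 7 = 6.
Kaur wins the head-to-head 7–6.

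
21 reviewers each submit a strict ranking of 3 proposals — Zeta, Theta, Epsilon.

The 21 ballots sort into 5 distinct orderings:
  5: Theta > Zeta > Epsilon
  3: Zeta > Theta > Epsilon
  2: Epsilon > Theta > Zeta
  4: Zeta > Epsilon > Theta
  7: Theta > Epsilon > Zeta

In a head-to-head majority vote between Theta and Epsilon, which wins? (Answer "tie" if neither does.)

Ballots ranking Theta above Epsilon: 5 + 3 + 7 = 15.
Ballots ranking Epsilon above Theta: 21 − 15 = 6.
Theta wins the head-to-head 15–6.

Theta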